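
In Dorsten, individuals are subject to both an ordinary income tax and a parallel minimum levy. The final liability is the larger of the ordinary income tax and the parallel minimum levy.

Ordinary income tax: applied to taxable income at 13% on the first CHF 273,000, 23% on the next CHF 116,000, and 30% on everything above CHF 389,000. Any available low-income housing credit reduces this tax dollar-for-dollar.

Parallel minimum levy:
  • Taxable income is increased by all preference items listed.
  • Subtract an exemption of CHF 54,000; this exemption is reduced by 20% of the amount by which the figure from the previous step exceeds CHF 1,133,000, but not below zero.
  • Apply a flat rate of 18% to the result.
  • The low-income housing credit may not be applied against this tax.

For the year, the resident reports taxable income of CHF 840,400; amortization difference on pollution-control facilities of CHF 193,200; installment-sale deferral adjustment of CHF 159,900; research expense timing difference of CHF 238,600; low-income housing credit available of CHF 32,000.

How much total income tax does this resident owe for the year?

Ordinary income tax:
  CHF 273,000 × 13% = CHF 35,490
  CHF 116,000 × 23% = CHF 26,680
  CHF 451,400 × 30% = CHF 135,420
  → CHF 197,590
  Less low-income housing credit CHF 32,000 → CHF 165,590

Parallel minimum levy:
  Adjusted income: CHF 840,400 + CHF 193,200 + CHF 159,900 + CHF 238,600 = CHF 1,432,100
  Exemption: 20% × (CHF 1,432,100 − CHF 1,133,000) = CHF 59,820 ≥ CHF 54,000, so the exemption is fully phased out
  Base: CHF 1,432,100 − CHF 0 = CHF 1,432,100
  CHF 1,432,100 × 18% = CHF 257,778

CHF 257,778 > CHF 165,590, so the parallel minimum levy is the binding amount.

CHF 257,778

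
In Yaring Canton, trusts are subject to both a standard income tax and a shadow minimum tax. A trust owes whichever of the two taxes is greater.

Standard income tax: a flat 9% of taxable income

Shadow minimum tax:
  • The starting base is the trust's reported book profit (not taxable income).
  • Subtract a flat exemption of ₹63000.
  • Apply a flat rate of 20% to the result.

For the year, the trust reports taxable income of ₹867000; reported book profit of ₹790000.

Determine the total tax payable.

₹145400

Standard income tax:
  ₹867000 × 9% = ₹78030

Shadow minimum tax:
  Base (reported book profit): ₹790000
  Less exemption ₹63000 → base ₹727000
  ₹727000 × 20% = ₹145400

₹145400 > ₹78030, so the shadow minimum tax is the binding amount.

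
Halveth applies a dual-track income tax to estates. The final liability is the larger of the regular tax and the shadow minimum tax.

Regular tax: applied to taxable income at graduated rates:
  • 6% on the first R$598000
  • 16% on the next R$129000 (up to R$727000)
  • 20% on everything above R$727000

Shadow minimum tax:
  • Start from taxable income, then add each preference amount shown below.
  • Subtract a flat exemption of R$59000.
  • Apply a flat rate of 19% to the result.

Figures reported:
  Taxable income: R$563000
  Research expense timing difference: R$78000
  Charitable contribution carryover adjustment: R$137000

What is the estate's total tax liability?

Regular tax:
  R$563000 × 6% = R$33780

Shadow minimum tax:
  Adjusted income: R$563000 + R$78000 + R$137000 = R$778000
  Less exemption R$59000 → base R$719000
  R$719000 × 19% = R$136610

R$136610 > R$33780, so the shadow minimum tax is the binding amount.

R$136610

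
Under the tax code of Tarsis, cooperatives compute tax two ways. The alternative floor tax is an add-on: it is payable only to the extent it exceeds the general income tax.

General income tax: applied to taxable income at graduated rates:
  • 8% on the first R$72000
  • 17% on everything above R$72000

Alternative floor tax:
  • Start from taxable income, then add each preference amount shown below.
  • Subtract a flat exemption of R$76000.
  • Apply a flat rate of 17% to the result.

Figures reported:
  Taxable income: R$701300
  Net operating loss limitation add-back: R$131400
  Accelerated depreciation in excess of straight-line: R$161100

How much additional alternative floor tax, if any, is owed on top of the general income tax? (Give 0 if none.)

R$43285

Alternative floor tax:
  Adjusted income: R$701300 + R$131400 + R$161100 = R$993800
  Less exemption R$76000 → base R$917800
  R$917800 × 17% = R$156026

General income tax:
  R$72000 × 8% = R$5760
  R$629300 × 17% = R$106981
  → R$112741

Excess of alternative floor tax over general income tax: R$156026 − R$112741 = R$43285.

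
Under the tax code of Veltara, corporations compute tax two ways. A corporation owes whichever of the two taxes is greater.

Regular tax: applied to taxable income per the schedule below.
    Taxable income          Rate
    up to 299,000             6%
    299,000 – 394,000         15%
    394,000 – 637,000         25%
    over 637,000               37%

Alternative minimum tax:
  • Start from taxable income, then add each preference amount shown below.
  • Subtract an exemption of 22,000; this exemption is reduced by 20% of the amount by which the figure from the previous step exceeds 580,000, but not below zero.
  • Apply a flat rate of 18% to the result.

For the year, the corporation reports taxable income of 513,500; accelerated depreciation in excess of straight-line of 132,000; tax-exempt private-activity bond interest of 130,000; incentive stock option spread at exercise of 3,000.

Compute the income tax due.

Regular tax:
  299,000 × 6% = 17,940
  95,000 × 15% = 14,250
  119,500 × 25% = 29,875
  → 62,065

Alternative minimum tax:
  Adjusted income: 513,500 + 132,000 + 130,000 + 3,000 = 778,500
  Exemption: 20% × (778,500 − 580,000) = 39,700 ≥ 22,000, so the exemption is fully phased out
  Base: 778,500 − 0 = 778,500
  778,500 × 18% = 140,130

140,130 > 62,065, so the alternative minimum tax is the binding amount.

140,130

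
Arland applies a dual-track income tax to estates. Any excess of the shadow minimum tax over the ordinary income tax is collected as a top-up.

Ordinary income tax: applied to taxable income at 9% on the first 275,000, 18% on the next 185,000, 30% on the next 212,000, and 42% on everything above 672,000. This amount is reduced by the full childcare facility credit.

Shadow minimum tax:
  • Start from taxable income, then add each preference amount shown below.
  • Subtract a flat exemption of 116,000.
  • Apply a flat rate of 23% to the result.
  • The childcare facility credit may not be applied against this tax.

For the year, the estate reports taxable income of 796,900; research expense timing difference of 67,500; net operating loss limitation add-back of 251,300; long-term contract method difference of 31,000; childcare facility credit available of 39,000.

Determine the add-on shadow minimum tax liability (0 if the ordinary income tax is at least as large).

101,953

Shadow minimum tax:
  Adjusted income: 796,900 + 67,500 + 251,300 + 31,000 = 1,146,700
  Less exemption 116,000 → base 1,030,700
  1,030,700 × 23% = 237,061

Ordinary income tax:
  275,000 × 9% = 24,750
  185,000 × 18% = 33,300
  212,000 × 30% = 63,600
  124,900 × 42% = 52,458
  → 174,108
  Less childcare facility credit 39,000 → 135,108

Excess of shadow minimum tax over ordinary income tax: 237,061 − 135,108 = 101,953.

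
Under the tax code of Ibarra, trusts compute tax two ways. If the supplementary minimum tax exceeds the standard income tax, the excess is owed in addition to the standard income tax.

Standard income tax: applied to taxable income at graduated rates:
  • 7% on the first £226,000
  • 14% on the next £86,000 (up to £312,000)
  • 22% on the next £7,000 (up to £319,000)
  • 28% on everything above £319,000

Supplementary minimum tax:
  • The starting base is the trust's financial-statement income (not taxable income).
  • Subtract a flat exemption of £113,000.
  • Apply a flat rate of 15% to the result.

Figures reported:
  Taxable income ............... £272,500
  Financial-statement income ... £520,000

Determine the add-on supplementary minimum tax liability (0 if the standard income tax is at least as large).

£38,720

Supplementary minimum tax:
  Base (financial-statement income): £520,000
  Less exemption £113,000 → base £407,000
  £407,000 × 15% = £61,050

Standard income tax:
  £226,000 × 7% = £15,820
  £46,500 × 14% = £6,510
  → £22,330

Excess of supplementary minimum tax over standard income tax: £61,050 − £22,330 = £38,720.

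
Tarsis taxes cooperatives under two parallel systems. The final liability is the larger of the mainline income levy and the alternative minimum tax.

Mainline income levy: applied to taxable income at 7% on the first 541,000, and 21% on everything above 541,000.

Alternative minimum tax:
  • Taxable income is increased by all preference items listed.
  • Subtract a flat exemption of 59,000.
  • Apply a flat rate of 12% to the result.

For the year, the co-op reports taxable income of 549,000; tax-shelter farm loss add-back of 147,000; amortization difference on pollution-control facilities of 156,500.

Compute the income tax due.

95,220

Mainline income levy:
  541,000 × 7% = 37,870
  8,000 × 21% = 1,680
  → 39,550

Alternative minimum tax:
  Adjusted income: 549,000 + 147,000 + 156,500 = 852,500
  Less exemption 59,000 → base 793,500
  793,500 × 12% = 95,220

95,220 > 39,550, so the alternative minimum tax is the binding amount.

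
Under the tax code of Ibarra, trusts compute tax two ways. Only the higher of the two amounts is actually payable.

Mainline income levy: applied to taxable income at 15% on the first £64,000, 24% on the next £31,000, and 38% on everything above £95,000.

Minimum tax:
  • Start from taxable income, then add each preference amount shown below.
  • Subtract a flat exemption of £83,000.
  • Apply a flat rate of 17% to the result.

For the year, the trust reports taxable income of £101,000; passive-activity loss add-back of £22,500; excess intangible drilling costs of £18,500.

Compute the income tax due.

Mainline income levy:
  £64,000 × 15% = £9,600
  £31,000 × 24% = £7,440
  £6,000 × 38% = £2,280
  → £19,320

Minimum tax:
  Adjusted income: £101,000 + £22,500 + £18,500 = £142,000
  Less exemption £83,000 → base £59,000
  £59,000 × 17% = £10,030

£19,320 > £10,030, so the mainline income levy governs.

£19,320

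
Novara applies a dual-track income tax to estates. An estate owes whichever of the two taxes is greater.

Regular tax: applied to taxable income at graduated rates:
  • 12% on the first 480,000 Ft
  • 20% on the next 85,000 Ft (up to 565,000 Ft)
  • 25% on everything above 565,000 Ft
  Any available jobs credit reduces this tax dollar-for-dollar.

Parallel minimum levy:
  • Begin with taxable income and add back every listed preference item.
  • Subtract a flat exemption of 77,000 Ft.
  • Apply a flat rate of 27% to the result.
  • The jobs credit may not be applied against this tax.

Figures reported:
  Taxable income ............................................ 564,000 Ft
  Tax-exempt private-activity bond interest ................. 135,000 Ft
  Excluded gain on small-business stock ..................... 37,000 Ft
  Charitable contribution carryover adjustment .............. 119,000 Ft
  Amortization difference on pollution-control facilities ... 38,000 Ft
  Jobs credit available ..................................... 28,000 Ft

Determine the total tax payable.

Parallel minimum levy:
  Adjusted income: 564,000 Ft + 135,000 Ft + 37,000 Ft + 119,000 Ft + 38,000 Ft = 893,000 Ft
  Less exemption 77,000 Ft → base 816,000 Ft
  816,000 Ft × 27% = 220,320 Ft

Regular tax:
  480,000 Ft × 12% = 57,600 Ft
  84,000 Ft × 20% = 16,800 Ft
  → 74,400 Ft
  Less jobs credit 28,000 Ft → 46,400 Ft

220,320 Ft > 46,400 Ft, so the parallel minimum levy is the binding amount.

220,320 Ft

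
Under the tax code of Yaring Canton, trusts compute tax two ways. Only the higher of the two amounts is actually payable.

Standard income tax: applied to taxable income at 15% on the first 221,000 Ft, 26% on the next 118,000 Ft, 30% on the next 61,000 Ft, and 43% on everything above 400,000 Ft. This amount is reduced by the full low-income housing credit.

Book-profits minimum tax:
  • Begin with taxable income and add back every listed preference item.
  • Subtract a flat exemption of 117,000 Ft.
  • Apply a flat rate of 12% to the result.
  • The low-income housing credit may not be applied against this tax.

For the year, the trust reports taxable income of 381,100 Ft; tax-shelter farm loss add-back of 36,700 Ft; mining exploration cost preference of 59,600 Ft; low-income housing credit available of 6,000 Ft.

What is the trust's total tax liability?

70,460 Ft

Standard income tax:
  221,000 Ft × 15% = 33,150 Ft
  118,000 Ft × 26% = 30,680 Ft
  42,100 Ft × 30% = 12,630 Ft
  → 76,460 Ft
  Less low-income housing credit 6,000 Ft → 70,460 Ft

Book-profits minimum tax:
  Adjusted income: 381,100 Ft + 36,700 Ft + 59,600 Ft = 477,400 Ft
  Less exemption 117,000 Ft → base 360,400 Ft
  360,400 Ft × 12% = 43,248 Ft

70,460 Ft > 43,248 Ft, so the standard income tax governs.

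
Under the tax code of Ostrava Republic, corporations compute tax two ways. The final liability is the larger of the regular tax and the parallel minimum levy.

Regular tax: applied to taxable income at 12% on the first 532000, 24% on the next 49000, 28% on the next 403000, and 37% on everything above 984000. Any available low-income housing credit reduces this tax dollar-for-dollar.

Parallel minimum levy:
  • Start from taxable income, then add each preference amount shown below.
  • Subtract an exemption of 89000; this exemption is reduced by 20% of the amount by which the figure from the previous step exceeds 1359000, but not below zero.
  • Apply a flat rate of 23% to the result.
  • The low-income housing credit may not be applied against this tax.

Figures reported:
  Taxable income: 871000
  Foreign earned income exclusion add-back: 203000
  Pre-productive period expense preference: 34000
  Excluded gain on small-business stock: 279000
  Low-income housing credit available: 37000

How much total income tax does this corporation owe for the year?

299828

Regular tax:
  532000 × 12% = 63840
  49000 × 24% = 11760
  290000 × 28% = 81200
  → 156800
  Less low-income housing credit 37000 → 119800

Parallel minimum levy:
  Adjusted income: 871000 + 203000 + 34000 + 279000 = 1387000
  Exemption: 89000 − 20% × (1387000 − 1359000) = 89000 − 5600 = 83400
  Base: 1387000 − 83400 = 1303600
  1303600 × 23% = 299828

299828 > 119800, so the parallel minimum levy is the binding amount.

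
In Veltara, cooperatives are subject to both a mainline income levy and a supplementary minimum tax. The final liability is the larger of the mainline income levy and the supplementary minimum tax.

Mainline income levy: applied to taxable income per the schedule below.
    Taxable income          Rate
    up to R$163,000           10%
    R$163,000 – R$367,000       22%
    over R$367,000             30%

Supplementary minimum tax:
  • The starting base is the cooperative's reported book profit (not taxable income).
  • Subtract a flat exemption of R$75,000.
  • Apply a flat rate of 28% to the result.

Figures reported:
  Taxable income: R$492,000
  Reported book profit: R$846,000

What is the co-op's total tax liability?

Supplementary minimum tax:
  Base (reported book profit): R$846,000
  Less exemption R$75,000 → base R$771,000
  R$771,000 × 28% = R$215,880

Mainline income levy:
  R$163,000 × 10% = R$16,300
  R$204,000 × 22% = R$44,880
  R$125,000 × 30% = R$37,500
  → R$98,680

R$215,880 > R$98,680, so the supplementary minimum tax is the binding amount.

R$215,880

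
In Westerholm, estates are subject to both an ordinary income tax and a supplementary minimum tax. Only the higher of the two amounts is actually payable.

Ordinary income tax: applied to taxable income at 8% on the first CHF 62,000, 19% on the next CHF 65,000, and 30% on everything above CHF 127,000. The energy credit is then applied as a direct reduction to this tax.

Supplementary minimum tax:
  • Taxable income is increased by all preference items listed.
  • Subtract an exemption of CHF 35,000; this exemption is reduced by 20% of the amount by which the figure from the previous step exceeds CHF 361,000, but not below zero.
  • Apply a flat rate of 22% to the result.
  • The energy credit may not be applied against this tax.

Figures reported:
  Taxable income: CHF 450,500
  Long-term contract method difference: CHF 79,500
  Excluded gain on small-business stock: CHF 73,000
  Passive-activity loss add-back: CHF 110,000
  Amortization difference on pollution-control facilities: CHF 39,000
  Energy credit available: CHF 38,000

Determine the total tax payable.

CHF 165,440

Ordinary income tax:
  CHF 62,000 × 8% = CHF 4,960
  CHF 65,000 × 19% = CHF 12,350
  CHF 323,500 × 30% = CHF 97,050
  → CHF 114,360
  Less energy credit CHF 38,000 → CHF 76,360

Supplementary minimum tax:
  Adjusted income: CHF 450,500 + CHF 79,500 + CHF 73,000 + CHF 110,000 + CHF 39,000 = CHF 752,000
  Exemption: 20% × (CHF 752,000 − CHF 361,000) = CHF 78,200 ≥ CHF 35,000, so the exemption is fully phased out
  Base: CHF 752,000 − CHF 0 = CHF 752,000
  CHF 752,000 × 22% = CHF 165,440

CHF 165,440 > CHF 76,360, so the supplementary minimum tax is the binding amount.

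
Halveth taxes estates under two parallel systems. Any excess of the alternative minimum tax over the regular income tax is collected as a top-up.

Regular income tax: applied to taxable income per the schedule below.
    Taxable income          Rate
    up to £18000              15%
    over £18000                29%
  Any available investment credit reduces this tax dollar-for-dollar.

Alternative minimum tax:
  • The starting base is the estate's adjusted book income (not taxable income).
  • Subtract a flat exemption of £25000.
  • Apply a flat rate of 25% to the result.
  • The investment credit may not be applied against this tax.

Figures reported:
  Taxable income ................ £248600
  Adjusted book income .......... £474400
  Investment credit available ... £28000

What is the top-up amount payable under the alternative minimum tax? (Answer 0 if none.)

Regular income tax:
  £18000 × 15% = £2700
  £230600 × 29% = £66874
  → £69574
  Less investment credit £28000 → £41574

Alternative minimum tax:
  Base (adjusted book income): £474400
  Less exemption £25000 → base £449400
  £449400 × 25% = £112350

Excess of alternative minimum tax over regular income tax: £112350 − £41574 = £70776.

£70776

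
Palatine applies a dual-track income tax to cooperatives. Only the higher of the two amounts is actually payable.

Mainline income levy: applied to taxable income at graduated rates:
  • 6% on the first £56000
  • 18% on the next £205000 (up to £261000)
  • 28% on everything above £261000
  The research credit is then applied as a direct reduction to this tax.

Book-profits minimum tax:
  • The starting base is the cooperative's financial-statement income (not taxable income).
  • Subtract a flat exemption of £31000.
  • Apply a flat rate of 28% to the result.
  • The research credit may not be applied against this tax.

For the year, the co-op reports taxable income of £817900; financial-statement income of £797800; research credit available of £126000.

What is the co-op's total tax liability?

Mainline income levy:
  £56000 × 6% = £3360
  £205000 × 18% = £36900
  £556900 × 28% = £155932
  → £196192
  Less research credit £126000 → £70192

Book-profits minimum tax:
  Base (financial-statement income): £797800
  Less exemption £31000 → base £766800
  £766800 × 28% = £214704

£214704 > £70192, so the book-profits minimum tax is the binding amount.

£214704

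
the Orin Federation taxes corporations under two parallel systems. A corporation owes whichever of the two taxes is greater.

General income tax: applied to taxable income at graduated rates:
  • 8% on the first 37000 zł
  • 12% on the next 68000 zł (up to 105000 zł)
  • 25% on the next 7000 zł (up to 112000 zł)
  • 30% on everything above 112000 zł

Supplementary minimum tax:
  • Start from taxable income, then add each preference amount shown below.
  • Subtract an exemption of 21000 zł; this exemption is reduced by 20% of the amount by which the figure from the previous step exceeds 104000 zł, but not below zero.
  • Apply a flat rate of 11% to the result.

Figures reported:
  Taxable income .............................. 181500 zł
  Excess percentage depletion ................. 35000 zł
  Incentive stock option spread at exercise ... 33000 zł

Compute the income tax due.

General income tax:
  37000 zł × 8% = 2960 zł
  68000 zł × 12% = 8160 zł
  7000 zł × 25% = 1750 zł
  69500 zł × 30% = 20850 zł
  → 33720 zł

Supplementary minimum tax:
  Adjusted income: 181500 zł + 35000 zł + 33000 zł = 249500 zł
  Exemption: 20% × (249500 zł − 104000 zł) = 29100 zł ≥ 21000 zł, so the exemption is fully phased out
  Base: 249500 zł − 0 zł = 249500 zł
  249500 zł × 11% = 27445 zł

33720 zł > 27445 zł, so the general income tax governs.

33720 zł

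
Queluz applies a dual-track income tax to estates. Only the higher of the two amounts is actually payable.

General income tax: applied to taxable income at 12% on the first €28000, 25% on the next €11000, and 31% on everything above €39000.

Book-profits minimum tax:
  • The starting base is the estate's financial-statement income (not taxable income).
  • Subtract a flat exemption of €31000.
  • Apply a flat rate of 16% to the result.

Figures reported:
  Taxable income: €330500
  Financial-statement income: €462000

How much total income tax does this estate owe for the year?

Book-profits minimum tax:
  Base (financial-statement income): €462000
  Less exemption €31000 → base €431000
  €431000 × 16% = €68960

General income tax:
  €28000 × 12% = €3360
  €11000 × 25% = €2750
  €291500 × 31% = €90365
  → €96475

€96475 > €68960, so the general income tax governs.

€96475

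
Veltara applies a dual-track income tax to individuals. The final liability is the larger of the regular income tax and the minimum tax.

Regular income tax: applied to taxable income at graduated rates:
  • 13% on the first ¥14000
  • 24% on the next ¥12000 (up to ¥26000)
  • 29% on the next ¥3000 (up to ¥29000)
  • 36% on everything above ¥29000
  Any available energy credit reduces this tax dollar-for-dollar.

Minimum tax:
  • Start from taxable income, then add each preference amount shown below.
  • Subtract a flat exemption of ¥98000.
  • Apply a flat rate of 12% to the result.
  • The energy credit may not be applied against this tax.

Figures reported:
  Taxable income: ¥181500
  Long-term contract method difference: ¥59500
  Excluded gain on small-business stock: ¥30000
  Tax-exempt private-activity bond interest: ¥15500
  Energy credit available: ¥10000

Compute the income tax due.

¥50470

Minimum tax:
  Adjusted income: ¥181500 + ¥59500 + ¥30000 + ¥15500 = ¥286500
  Less exemption ¥98000 → base ¥188500
  ¥188500 × 12% = ¥22620

Regular income tax:
  ¥14000 × 13% = ¥1820
  ¥12000 × 24% = ¥2880
  ¥3000 × 29% = ¥870
  ¥152500 × 36% = ¥54900
  → ¥60470
  Less energy credit ¥10000 → ¥50470

¥50470 > ¥22620, so the regular income tax governs.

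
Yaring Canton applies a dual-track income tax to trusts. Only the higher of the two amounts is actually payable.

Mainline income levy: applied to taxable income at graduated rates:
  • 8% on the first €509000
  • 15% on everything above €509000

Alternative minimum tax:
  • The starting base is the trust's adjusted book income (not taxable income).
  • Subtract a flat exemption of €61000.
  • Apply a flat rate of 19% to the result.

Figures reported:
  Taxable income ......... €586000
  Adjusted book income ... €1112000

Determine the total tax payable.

Alternative minimum tax:
  Base (adjusted book income): €1112000
  Less exemption €61000 → base €1051000
  €1051000 × 19% = €199690

Mainline income levy:
  €509000 × 8% = €40720
  €77000 × 15% = €11550
  → €52270

€199690 > €52270, so the alternative minimum tax is the binding amount.

€199690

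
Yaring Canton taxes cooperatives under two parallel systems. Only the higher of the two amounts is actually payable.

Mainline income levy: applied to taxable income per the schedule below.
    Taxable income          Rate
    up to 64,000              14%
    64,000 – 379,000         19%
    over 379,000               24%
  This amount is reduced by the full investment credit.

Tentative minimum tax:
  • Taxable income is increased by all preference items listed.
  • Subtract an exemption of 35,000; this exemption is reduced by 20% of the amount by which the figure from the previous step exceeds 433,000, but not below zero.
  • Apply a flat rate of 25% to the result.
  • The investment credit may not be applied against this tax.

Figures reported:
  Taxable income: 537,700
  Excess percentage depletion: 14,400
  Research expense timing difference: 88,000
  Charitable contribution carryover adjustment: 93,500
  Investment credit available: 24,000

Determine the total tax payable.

183,400

Tentative minimum tax:
  Adjusted income: 537,700 + 14,400 + 88,000 + 93,500 = 733,600
  Exemption: 20% × (733,600 − 433,000) = 60,120 ≥ 35,000, so the exemption is fully phased out
  Base: 733,600 − 0 = 733,600
  733,600 × 25% = 183,400

Mainline income levy:
  64,000 × 14% = 8,960
  315,000 × 19% = 59,850
  158,700 × 24% = 38,088
  → 106,898
  Less investment credit 24,000 → 82,898

183,400 > 82,898, so the tentative minimum tax is the binding amount.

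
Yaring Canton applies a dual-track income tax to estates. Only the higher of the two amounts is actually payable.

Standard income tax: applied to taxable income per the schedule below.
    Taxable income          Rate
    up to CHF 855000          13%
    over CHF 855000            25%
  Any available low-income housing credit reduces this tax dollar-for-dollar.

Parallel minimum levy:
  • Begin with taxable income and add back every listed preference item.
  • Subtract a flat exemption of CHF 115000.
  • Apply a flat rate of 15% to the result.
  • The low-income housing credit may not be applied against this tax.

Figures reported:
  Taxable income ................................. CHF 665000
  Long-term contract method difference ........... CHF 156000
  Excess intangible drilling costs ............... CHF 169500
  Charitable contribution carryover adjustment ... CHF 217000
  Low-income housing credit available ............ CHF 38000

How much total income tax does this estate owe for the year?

Standard income tax:
  CHF 665000 × 13% = CHF 86450
  Less low-income housing credit CHF 38000 → CHF 48450

Parallel minimum levy:
  Adjusted income: CHF 665000 + CHF 156000 + CHF 169500 + CHF 217000 = CHF 1207500
  Less exemption CHF 115000 → base CHF 1092500
  CHF 1092500 × 15% = CHF 163875

CHF 163875 > CHF 48450, so the parallel minimum levy is the binding amount.

CHF 163875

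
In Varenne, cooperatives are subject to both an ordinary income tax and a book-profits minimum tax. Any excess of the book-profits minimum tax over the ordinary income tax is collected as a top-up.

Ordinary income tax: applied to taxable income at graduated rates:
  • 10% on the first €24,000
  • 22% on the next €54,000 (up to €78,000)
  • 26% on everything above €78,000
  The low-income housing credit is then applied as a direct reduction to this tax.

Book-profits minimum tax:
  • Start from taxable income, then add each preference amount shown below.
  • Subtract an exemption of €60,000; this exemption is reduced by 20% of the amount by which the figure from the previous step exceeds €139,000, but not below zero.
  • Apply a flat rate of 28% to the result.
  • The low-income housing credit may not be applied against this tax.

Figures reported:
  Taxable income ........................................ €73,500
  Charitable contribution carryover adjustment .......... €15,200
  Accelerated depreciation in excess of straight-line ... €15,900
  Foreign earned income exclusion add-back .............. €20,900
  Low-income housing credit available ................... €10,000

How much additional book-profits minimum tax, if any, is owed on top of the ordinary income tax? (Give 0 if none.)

€15,050

Ordinary income tax:
  €24,000 × 10% = €2,400
  €49,500 × 22% = €10,890
  → €13,290
  Less low-income housing credit €10,000 → €3,290

Book-profits minimum tax:
  Adjusted income: €73,500 + €15,200 + €15,900 + €20,900 = €125,500
  Exemption: €125,500 ≤ €139,000, so full €60,000 applies
  Base: €125,500 − €60,000 = €65,500
  €65,500 × 28% = €18,340

Excess of book-profits minimum tax over ordinary income tax: €18,340 − €3,290 = €15,050.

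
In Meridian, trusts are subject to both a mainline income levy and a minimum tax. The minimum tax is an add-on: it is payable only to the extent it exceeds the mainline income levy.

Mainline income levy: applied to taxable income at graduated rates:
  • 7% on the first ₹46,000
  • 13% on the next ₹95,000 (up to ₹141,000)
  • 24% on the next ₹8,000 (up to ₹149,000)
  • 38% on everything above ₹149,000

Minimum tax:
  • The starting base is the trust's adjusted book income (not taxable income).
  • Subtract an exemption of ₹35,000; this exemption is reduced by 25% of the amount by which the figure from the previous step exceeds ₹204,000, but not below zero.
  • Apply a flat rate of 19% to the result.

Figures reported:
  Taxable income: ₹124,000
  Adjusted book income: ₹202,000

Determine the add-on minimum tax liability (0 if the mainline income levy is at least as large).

₹18,370

Minimum tax:
  Base (adjusted book income): ₹202,000
  Exemption: ₹202,000 ≤ ₹204,000, so full ₹35,000 applies
  Base: ₹202,000 − ₹35,000 = ₹167,000
  ₹167,000 × 19% = ₹31,730

Mainline income levy:
  ₹46,000 × 7% = ₹3,220
  ₹78,000 × 13% = ₹10,140
  → ₹13,360

Excess of minimum tax over mainline income levy: ₹31,730 − ₹13,360 = ₹18,370.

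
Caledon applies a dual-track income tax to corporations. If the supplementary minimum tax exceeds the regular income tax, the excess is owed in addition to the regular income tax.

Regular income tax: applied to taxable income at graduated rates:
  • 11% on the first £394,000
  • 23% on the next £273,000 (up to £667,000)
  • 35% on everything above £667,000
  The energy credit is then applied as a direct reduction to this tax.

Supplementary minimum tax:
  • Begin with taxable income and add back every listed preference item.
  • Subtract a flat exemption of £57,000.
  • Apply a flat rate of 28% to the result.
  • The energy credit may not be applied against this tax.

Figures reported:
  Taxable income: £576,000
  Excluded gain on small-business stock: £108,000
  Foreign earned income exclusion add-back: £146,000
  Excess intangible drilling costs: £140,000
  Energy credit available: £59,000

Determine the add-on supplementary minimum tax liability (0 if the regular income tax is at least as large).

Regular income tax:
  £394,000 × 11% = £43,340
  £182,000 × 23% = £41,860
  → £85,200
  Less energy credit £59,000 → £26,200

Supplementary minimum tax:
  Adjusted income: £576,000 + £108,000 + £146,000 + £140,000 = £970,000
  Less exemption £57,000 → base £913,000
  £913,000 × 28% = £255,640

Excess of supplementary minimum tax over regular income tax: £255,640 − £26,200 = £229,440.

£229,440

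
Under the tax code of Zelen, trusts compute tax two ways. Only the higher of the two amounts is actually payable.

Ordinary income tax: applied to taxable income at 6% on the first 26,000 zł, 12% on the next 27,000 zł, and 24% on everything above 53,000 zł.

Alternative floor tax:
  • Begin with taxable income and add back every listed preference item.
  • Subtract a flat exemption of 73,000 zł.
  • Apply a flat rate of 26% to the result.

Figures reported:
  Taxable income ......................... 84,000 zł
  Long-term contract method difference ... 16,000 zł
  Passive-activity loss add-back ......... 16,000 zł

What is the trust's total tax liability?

Ordinary income tax:
  26,000 zł × 6% = 1,560 zł
  27,000 zł × 12% = 3,240 zł
  31,000 zł × 24% = 7,440 zł
  → 12,240 zł

Alternative floor tax:
  Adjusted income: 84,000 zł + 16,000 zł + 16,000 zł = 116,000 zł
  Less exemption 73,000 zł → base 43,000 zł
  43,000 zł × 26% = 11,180 zł

12,240 zł > 11,180 zł, so the ordinary income tax governs.

12,240 zł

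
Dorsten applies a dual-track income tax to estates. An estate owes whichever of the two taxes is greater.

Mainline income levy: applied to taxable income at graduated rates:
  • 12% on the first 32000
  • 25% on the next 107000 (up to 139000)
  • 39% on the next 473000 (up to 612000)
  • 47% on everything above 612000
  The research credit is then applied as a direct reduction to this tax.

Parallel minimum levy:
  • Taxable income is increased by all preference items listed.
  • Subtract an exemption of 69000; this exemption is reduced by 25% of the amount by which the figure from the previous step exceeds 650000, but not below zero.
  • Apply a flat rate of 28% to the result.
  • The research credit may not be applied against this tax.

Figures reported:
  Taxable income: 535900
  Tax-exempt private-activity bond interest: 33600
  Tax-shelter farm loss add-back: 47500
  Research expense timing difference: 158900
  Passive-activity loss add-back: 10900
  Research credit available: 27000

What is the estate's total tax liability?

210560

Mainline income levy:
  32000 × 12% = 3840
  107000 × 25% = 26750
  396900 × 39% = 154791
  → 185381
  Less research credit 27000 → 158381

Parallel minimum levy:
  Adjusted income: 535900 + 33600 + 47500 + 158900 + 10900 = 786800
  Exemption: 69000 − 25% × (786800 − 650000) = 69000 − 34200 = 34800
  Base: 786800 − 34800 = 752000
  752000 × 28% = 210560

210560 > 158381, so the parallel minimum levy is the binding amount.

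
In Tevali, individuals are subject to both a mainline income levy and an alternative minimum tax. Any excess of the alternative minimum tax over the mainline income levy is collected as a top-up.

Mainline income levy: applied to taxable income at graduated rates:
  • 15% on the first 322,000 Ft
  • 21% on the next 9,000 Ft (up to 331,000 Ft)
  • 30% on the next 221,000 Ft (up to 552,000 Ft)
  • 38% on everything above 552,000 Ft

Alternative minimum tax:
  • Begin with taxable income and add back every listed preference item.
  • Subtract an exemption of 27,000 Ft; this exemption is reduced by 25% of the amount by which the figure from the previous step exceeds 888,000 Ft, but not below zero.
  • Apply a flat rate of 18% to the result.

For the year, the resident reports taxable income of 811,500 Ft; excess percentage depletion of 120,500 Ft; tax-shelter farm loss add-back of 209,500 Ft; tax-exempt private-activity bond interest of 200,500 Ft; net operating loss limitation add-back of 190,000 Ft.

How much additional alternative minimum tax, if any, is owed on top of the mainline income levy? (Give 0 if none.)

Mainline income levy:
  322,000 Ft × 15% = 48,300 Ft
  9,000 Ft × 21% = 1,890 Ft
  221,000 Ft × 30% = 66,300 Ft
  259,500 Ft × 38% = 98,610 Ft
  → 215,100 Ft

Alternative minimum tax:
  Adjusted income: 811,500 Ft + 120,500 Ft + 209,500 Ft + 200,500 Ft + 190,000 Ft = 1,532,000 Ft
  Exemption: 25% × (1,532,000 Ft − 888,000 Ft) = 161,000 Ft ≥ 27,000 Ft, so the exemption is fully phased out
  Base: 1,532,000 Ft − 0 Ft = 1,532,000 Ft
  1,532,000 Ft × 18% = 275,760 Ft

Excess of alternative minimum tax over mainline income levy: 275,760 Ft − 215,100 Ft = 60,660 Ft.

60,660 Ft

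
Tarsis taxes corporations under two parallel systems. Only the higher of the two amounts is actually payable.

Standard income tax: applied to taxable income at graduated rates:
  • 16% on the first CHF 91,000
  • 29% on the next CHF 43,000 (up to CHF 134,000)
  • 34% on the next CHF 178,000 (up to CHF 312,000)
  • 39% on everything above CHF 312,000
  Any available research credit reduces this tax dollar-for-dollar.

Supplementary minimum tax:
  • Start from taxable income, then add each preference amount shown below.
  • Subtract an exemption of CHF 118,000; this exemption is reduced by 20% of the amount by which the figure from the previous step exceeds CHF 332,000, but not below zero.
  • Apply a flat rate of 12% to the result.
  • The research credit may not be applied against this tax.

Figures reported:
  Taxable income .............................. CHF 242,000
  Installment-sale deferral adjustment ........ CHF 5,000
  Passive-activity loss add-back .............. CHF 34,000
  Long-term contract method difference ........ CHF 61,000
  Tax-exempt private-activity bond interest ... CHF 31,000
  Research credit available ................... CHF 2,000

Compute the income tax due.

CHF 61,750

Standard income tax:
  CHF 91,000 × 16% = CHF 14,560
  CHF 43,000 × 29% = CHF 12,470
  CHF 108,000 × 34% = CHF 36,720
  → CHF 63,750
  Less research credit CHF 2,000 → CHF 61,750

Supplementary minimum tax:
  Adjusted income: CHF 242,000 + CHF 5,000 + CHF 34,000 + CHF 61,000 + CHF 31,000 = CHF 373,000
  Exemption: CHF 118,000 − 20% × (CHF 373,000 − CHF 332,000) = CHF 118,000 − CHF 8,200 = CHF 109,800
  Base: CHF 373,000 − CHF 109,800 = CHF 263,200
  CHF 263,200 × 12% = CHF 31,584

CHF 61,750 > CHF 31,584, so the standard income tax governs.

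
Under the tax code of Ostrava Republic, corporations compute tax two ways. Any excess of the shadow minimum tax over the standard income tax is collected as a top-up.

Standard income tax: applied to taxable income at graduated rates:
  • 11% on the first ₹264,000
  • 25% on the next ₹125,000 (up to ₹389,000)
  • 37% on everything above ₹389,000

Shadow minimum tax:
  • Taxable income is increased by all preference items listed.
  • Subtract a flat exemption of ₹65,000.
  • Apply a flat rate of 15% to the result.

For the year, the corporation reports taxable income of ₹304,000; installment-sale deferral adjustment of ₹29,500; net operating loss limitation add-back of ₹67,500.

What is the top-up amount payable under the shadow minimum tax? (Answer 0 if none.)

Shadow minimum tax:
  Adjusted income: ₹304,000 + ₹29,500 + ₹67,500 = ₹401,000
  Less exemption ₹65,000 → base ₹336,000
  ₹336,000 × 15% = ₹50,400

Standard income tax:
  ₹264,000 × 11% = ₹29,040
  ₹40,000 × 25% = ₹10,000
  → ₹39,040

Excess of shadow minimum tax over standard income tax: ₹50,400 − ₹39,040 = ₹11,360.

₹11,360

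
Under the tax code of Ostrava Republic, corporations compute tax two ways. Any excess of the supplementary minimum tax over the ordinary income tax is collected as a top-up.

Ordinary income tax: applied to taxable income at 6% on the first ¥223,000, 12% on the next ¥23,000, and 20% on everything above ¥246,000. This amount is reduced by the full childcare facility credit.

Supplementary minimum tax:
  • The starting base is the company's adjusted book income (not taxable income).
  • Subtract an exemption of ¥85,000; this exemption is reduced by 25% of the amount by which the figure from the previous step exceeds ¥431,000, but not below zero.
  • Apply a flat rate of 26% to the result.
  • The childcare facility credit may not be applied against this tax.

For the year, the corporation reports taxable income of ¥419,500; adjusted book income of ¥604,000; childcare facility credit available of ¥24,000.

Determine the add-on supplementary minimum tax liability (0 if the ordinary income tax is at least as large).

¥119,345

Supplementary minimum tax:
  Base (adjusted book income): ¥604,000
  Exemption: ¥85,000 − 25% × (¥604,000 − ¥431,000) = ¥85,000 − ¥43,250 = ¥41,750
  Base: ¥604,000 − ¥41,750 = ¥562,250
  ¥562,250 × 26% = ¥146,185

Ordinary income tax:
  ¥223,000 × 6% = ¥13,380
  ¥23,000 × 12% = ¥2,760
  ¥173,500 × 20% = ¥34,700
  → ¥50,840
  Less childcare facility credit ¥24,000 → ¥26,840

Excess of supplementary minimum tax over ordinary income tax: ¥146,185 − ¥26,840 = ¥119,345.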